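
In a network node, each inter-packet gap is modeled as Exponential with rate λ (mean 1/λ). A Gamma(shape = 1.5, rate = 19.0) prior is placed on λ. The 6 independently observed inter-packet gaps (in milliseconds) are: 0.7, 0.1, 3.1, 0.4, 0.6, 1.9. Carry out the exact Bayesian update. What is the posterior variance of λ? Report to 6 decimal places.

With a Gamma(shape α, rate β) prior on the exponential rate λ, the posterior after n observations with total T = Σxᵢ is Gamma(α+n, β+T).
Sum of observations T = 6.8 milliseconds; n = 6.
Posterior: Gamma(1.5+6, 19.0+6.8) = Gamma(7.5, 25.8).
Var = α/β² = 0.011267.

0.011267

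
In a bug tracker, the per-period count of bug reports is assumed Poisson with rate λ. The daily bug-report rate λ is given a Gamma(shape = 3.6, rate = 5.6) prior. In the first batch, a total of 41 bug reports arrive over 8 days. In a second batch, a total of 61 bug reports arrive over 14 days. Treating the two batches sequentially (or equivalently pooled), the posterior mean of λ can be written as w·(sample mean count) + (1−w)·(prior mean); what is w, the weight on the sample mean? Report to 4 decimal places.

0.7971

With a Gamma(shape α, rate β) prior, the Poisson likelihood is conjugate: the posterior is Gamma(α + ΣXᵢ, β + n).
Total number of days: n = 8 + 14 = 22.
Posterior mean = (α₀+S)/(β₀+n) = [n/(β₀+n)]·(S/n) + [β₀/(β₀+n)]·(α₀/β₀), so only n and β₀ enter the weight.
Weight on data w = n/(β₀+n) = 22/(5.6+22) = 22/27.6 = 0.7971.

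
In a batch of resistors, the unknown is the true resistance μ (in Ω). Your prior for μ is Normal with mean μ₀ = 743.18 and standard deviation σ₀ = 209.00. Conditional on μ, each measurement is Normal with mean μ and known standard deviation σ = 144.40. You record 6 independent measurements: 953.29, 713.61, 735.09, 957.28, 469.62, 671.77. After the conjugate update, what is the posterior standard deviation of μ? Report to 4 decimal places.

For Normal data with known variance σ², a Normal(μ₀, σ₀²) prior on μ is conjugate. Posterior precision = 1/σ₀² + n/σ²; posterior mean is the precision-weighted average of μ₀ and x̄.
σ₀² = 209.00² = 43681, σ² = 144.40² = 20851.36; σ² + n·σ₀² = 20851.36 + 6·43681 = 282937.36.
Posterior precision = 1/σ₀² + n/σ² = 1/43681 + 6/20851.36 = (σ² + n·σ₀²)/(σ₀²σ²) = 282937.36/(43681·20851.36); posterior variance σₙ² = σ₀²σ²/(σ² + n·σ₀²) = 43681·20851.36/282937.36 = 3219.116260.
Posterior SD = √σₙ² = √(43681·20851.36/282937.36) = 56.7373.

56.7373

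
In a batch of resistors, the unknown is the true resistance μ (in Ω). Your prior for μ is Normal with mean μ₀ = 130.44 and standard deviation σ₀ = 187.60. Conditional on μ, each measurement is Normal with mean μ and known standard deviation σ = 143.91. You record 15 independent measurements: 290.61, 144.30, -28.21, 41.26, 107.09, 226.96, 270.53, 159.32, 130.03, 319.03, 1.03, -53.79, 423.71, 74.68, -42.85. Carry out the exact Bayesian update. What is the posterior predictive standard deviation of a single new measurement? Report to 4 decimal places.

148.4542

For Normal data with known variance σ², a Normal(μ₀, σ₀²) prior on μ is conjugate. Posterior precision = 1/σ₀² + n/σ²; posterior mean is the precision-weighted average of μ₀ and x̄.
σ₀² = 187.60² = 35193.76, σ² = 143.91² = 20710.0881; σ² + n·σ₀² = 20710.0881 + 15·35193.76 = 548616.4881.
Posterior precision = 1/σ₀² + n/σ² = 1/35193.76 + 15/20710.0881 = (σ² + n·σ₀²)/(σ₀²σ²) = 548616.4881/(35193.76·20710.0881); posterior variance σₙ² = σ₀²σ²/(σ² + n·σ₀²) = 35193.76·20710.0881/548616.4881 = 1328.552615.
Predictive variance for one new observation = σₙ² + σ² = 35193.76·20710.0881/548616.4881 + 20710.0881 = σ²·(σ₀² + 548616.4881)/548616.4881 = 20710.0881·583810.2481/548616.4881 = 22038.640715; SD = √(20710.0881·583810.2481/548616.4881) = 148.4542.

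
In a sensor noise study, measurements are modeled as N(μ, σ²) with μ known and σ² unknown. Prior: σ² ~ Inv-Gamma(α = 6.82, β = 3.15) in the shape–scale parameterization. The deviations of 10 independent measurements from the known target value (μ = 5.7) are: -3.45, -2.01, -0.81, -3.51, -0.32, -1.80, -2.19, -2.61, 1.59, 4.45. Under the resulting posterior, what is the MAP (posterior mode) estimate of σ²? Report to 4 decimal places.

With known mean μ and an Inverse-Gamma(α, β) prior on σ², the Normal likelihood is conjugate: posterior is Inv-Gamma(α + n/2, β + Σ(xᵢ−μ)²/2).
Σ(xᵢ−μ)² = (-3.45)² + (-2.01)² + (-0.81)² + (-3.51)² + (-0.32)² + (-1.80)² + (-2.19)² + (-2.61)² + (1.59)² + (4.45)² = 66.2000.
Posterior: Inv-Gamma(6.82 + 10/2, 3.15 + 66.2000/2) = Inv-Gamma(11.82, 36.25000).
Mode = β/(α+1) = 36.25000/12.82 = 2.8276.

2.8276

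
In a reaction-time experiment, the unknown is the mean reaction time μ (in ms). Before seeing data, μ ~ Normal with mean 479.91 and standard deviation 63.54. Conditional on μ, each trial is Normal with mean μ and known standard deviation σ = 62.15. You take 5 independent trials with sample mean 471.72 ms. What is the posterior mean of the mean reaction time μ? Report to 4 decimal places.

For Normal data with known variance σ², a Normal(μ₀, σ₀²) prior on μ is conjugate. Posterior precision = 1/σ₀² + n/σ²; posterior mean is the precision-weighted average of μ₀ and x̄.
n·x̄ = 5·471.72 = 2358.6.
σ₀² = 63.54² = 4037.3316, σ² = 62.15² = 3862.6225; σ² + n·σ₀² = 3862.6225 + 5·4037.3316 = 24049.2805.
Posterior mean = (μ₀/σ₀² + n·x̄/σ²)/(1/σ₀² + n/σ²) = (σ²·μ₀ + σ₀²·n·x̄)/(σ² + n·σ₀²) = (3862.6225·479.91 + 4037.3316·2358.6)/24049.2805 = 11376161.475735/24049.2805 = 473.0354.

473.0354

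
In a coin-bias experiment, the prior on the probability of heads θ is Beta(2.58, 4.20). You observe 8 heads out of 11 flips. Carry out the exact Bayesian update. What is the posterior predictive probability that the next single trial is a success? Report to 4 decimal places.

0.5951

The Beta prior is conjugate to a Binomial/Bernoulli likelihood; the update adds successes to α and failures to β.
Posterior: Beta(α+k, β+n−k) = Beta(2.58+8, 4.20+3) = Beta(10.58, 7.20).
For a single future Bernoulli trial, P(success | data) = α/(α+β) = 0.5951.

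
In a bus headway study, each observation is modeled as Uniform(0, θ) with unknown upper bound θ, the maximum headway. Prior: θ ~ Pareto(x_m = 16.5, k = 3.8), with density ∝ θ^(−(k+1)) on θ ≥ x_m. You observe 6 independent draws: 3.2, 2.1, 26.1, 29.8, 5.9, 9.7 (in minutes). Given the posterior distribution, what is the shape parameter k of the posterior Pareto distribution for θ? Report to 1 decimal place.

9.8

A Pareto(scale x_m, shape k) prior on the upper bound θ of Uniform(0, θ) is conjugate: posterior is Pareto(max(x_m, max xᵢ), k + n).
Sample maximum = 29.8; prior scale x_m = 16.5 → posterior scale = max = 29.8.
Posterior shape = 3.8 + 6 = 9.8.
Posterior shape k = 9.8.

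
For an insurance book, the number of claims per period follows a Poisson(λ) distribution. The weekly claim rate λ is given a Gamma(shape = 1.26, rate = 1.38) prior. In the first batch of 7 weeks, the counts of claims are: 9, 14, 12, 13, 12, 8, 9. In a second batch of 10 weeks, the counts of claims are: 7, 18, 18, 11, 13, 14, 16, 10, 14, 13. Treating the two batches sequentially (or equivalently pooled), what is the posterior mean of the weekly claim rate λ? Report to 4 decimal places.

11.5484

With a Gamma(shape α, rate β) prior, the Poisson likelihood is conjugate: the posterior is Gamma(α + ΣXᵢ, β + n).
Batch 1: sum of counts S = 77 over n = 7 weeks.
After batch 1: Gamma(α+S, β+n) = Gamma(1.26+77, 1.38+7) = Gamma(78.26, 8.38).
Batch 2: sum of counts S = 134 over n = 10 weeks.
After batch 2: Gamma(α+S, β+n) = Gamma(78.26+134, 8.38+10) = Gamma(212.26, 18.38).
Posterior mean = α/β = 212.26/18.38 = 11.5484.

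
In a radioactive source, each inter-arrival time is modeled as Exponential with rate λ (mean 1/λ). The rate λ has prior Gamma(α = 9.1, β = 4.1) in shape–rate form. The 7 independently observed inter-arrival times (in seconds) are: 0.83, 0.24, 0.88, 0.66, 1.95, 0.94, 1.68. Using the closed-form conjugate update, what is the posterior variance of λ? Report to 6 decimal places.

With a Gamma(shape α, rate β) prior on the exponential rate λ, the posterior after n observations with total T = Σxᵢ is Gamma(α+n, β+T).
Sum of observations T = 7.18 seconds; n = 7.
Posterior: Gamma(9.1+7, 4.1+7.18) = Gamma(16.1, 11.28).
Var = α/β² = 0.126534.

0.126534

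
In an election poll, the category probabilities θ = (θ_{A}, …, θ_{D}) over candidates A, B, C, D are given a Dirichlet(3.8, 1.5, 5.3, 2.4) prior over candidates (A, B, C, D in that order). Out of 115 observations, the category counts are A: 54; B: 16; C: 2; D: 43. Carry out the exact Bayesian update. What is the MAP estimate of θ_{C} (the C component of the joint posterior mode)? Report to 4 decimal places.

0.0508

The Dirichlet prior is conjugate to the Multinomial likelihood: each posterior αⱼ = prior αⱼ + observed count nⱼ.
Posterior concentration: (57.8, 17.5, 7.3, 45.4), total = 128.0.
Joint mode component: (α_{C}−1)/(Σα−K) = 6.3/124.0 = 0.0508.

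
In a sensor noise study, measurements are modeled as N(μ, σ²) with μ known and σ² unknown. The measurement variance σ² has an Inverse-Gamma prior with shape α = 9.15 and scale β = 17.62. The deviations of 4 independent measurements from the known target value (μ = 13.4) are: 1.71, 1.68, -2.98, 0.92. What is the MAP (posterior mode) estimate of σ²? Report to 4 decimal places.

2.0870

With known mean μ and an Inverse-Gamma(α, β) prior on σ², the Normal likelihood is conjugate: posterior is Inv-Gamma(α + n/2, β + Σ(xᵢ−μ)²/2).
Σ(xᵢ−μ)² = (1.71)² + (1.68)² + (-2.98)² + (0.92)² = 15.4733.
Posterior: Inv-Gamma(9.15 + 4/2, 17.62 + 15.4733/2) = Inv-Gamma(11.15, 25.35665).
Mode = β/(α+1) = 25.35665/12.15 = 2.0870.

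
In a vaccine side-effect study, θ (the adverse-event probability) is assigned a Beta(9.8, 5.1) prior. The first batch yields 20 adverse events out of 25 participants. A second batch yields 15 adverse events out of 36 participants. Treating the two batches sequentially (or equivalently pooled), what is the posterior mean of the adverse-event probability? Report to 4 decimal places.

0.5903

The Beta prior is conjugate to a Binomial/Bernoulli likelihood; the update adds successes to α and failures to β.
After batch 1: Beta(9.8+20, 5.1+5) = Beta(29.8, 10.1).
After batch 2: Beta(29.8+15, 10.1+21) = Beta(44.8, 31.1).
Posterior mean = α/(α+β) = 44.8/75.9 = 0.5903.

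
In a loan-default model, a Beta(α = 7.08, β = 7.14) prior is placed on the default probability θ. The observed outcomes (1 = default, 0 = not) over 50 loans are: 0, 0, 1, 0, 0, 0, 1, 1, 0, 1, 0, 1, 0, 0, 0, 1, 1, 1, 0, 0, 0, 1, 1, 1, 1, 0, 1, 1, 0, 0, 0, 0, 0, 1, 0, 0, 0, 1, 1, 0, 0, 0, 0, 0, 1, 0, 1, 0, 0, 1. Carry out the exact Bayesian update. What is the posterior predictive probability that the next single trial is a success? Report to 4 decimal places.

The Beta prior is conjugate to a Binomial/Bernoulli likelihood; the update adds successes to α and failures to β.
Posterior: Beta(α+k, β+n−k) = Beta(7.08+20, 7.14+30) = Beta(27.08, 37.14).
For a single future Bernoulli trial, P(success | data) = α/(α+β) = 0.4217.

0.4217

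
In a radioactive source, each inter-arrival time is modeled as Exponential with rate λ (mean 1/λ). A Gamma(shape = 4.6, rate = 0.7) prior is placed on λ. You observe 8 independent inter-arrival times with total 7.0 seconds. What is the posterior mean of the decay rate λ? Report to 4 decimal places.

With a Gamma(shape α, rate β) prior on the exponential rate λ, the posterior after n observations with total T = Σxᵢ is Gamma(α+n, β+T).
Posterior: Gamma(4.6+8, 0.7+7.0) = Gamma(12.6, 7.7).
Posterior mean of λ = α/β = 12.6/7.7 = 1.6364.

1.6364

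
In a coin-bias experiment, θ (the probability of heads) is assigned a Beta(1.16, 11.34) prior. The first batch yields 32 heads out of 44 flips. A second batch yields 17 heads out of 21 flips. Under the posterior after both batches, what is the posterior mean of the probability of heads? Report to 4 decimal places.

0.6472

The Beta prior is conjugate to a Binomial/Bernoulli likelihood; the update adds successes to α and failures to β.
After batch 1: Beta(1.16+32, 11.34+12) = Beta(33.16, 23.34).
After batch 2: Beta(33.16+17, 23.34+4) = Beta(50.16, 27.34).
Posterior mean = α/(α+β) = 50.16/77.50 = 0.6472.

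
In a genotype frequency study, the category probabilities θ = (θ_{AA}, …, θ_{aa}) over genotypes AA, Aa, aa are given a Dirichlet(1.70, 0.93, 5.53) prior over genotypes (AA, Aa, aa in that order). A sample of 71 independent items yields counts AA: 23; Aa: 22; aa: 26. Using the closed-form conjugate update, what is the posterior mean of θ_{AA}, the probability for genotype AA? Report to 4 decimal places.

The Dirichlet prior is conjugate to the Multinomial likelihood: each posterior αⱼ = prior αⱼ + observed count nⱼ.
Posterior concentration: (24.70, 22.93, 31.53), total = 79.16.
E[θ_{AA}|data] = α_{AA}/Σα = 24.70/79.16 = 0.3120.

0.3120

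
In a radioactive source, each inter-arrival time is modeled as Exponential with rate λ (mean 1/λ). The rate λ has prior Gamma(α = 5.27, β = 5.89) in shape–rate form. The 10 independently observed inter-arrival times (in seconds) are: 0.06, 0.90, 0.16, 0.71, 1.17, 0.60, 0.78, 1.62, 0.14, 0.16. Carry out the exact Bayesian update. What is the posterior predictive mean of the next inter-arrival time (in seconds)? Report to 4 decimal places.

With a Gamma(shape α, rate β) prior on the exponential rate λ, the posterior after n observations with total T = Σxᵢ is Gamma(α+n, β+T).
Sum of observations T = 6.30 seconds; n = 10.
Posterior: Gamma(5.27+10, 5.89+6.30) = Gamma(15.27, 12.19).
The predictive distribution for the next observation is Lomax; its mean is β/(α−1) = 12.19/14.27 = 0.8542.

0.8542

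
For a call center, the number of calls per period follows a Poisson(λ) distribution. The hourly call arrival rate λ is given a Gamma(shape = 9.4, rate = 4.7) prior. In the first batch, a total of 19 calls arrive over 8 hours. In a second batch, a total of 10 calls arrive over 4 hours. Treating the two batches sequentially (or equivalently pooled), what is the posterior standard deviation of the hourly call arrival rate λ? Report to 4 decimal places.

0.3711

With a Gamma(shape α, rate β) prior, the Poisson likelihood is conjugate: the posterior is Gamma(α + ΣXᵢ, β + n).
After batch 1: Gamma(α+S, β+n) = Gamma(9.4+19, 4.7+8) = Gamma(28.4, 12.7).
After batch 2: Gamma(α+S, β+n) = Gamma(28.4+10, 12.7+4) = Gamma(38.4, 16.7).
SD = √α/β = √38.4/16.7 = 0.3711.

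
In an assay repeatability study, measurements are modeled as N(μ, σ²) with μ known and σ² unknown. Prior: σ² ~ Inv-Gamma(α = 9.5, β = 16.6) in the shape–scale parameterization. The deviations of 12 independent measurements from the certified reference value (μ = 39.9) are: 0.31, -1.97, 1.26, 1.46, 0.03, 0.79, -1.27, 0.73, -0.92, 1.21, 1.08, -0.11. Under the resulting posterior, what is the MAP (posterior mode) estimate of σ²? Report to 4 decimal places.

1.4290

With known mean μ and an Inverse-Gamma(α, β) prior on σ², the Normal likelihood is conjugate: posterior is Inv-Gamma(α + n/2, β + Σ(xᵢ−μ)²/2).
Σ(xᵢ−μ)² = (0.31)² + (-1.97)² + (1.26)² + (1.46)² + (0.03)² + (0.79)² + (-1.27)² + (0.73)² + (-0.92)² + (1.21)² + (1.08)² + (-0.11)² = 13.9560.
Posterior: Inv-Gamma(9.5 + 12/2, 16.6 + 13.9560/2) = Inv-Gamma(15.50, 23.57800).
Mode = β/(α+1) = 23.57800/16.50 = 1.4290.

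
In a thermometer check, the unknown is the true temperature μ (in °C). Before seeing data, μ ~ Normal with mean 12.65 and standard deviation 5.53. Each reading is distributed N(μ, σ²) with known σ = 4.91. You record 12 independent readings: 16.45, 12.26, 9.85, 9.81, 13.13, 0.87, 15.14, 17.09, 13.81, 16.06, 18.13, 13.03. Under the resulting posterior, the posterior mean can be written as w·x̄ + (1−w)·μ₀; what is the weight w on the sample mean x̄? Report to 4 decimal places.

For Normal data with known variance σ², a Normal(μ₀, σ₀²) prior on μ is conjugate. Posterior precision = 1/σ₀² + n/σ²; posterior mean is the precision-weighted average of μ₀ and x̄.
σ₀² = 5.53² = 30.5809, σ² = 4.91² = 24.1081. Prior precision 1/σ₀² = 1/30.5809; data precision n/σ² = 12/24.1081.
w = (n/σ²)/(1/σ₀² + n/σ²) = n·σ₀²/(σ² + n·σ₀²) = 12·30.5809/(24.1081 + 12·30.5809) = 366.9708/391.0789 = 0.9384.

0.9384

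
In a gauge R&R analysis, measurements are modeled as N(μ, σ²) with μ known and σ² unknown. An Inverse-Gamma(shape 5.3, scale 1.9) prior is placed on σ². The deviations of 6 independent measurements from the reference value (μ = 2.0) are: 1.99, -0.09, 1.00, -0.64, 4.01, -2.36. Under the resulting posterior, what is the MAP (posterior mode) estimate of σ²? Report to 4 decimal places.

With known mean μ and an Inverse-Gamma(α, β) prior on σ², the Normal likelihood is conjugate: posterior is Inv-Gamma(α + n/2, β + Σ(xᵢ−μ)²/2).
Σ(xᵢ−μ)² = (1.99)² + (-0.09)² + (1.00)² + (-0.64)² + (4.01)² + (-2.36)² = 27.0275.
Posterior: Inv-Gamma(5.3 + 6/2, 1.9 + 27.0275/2) = Inv-Gamma(8.30, 15.41375).
Mode = β/(α+1) = 15.41375/9.30 = 1.6574.

1.6574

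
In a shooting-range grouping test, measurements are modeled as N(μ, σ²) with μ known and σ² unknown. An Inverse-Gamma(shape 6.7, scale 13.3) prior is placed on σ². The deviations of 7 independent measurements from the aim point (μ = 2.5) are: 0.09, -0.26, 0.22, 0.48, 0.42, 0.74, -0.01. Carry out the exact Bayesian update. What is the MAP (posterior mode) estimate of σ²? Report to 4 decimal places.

1.2357

With known mean μ and an Inverse-Gamma(α, β) prior on σ², the Normal likelihood is conjugate: posterior is Inv-Gamma(α + n/2, β + Σ(xᵢ−μ)²/2).
Σ(xᵢ−μ)² = (0.09)² + (-0.26)² + (0.22)² + (0.48)² + (0.42)² + (0.74)² + (-0.01)² = 1.0786.
Posterior: Inv-Gamma(6.7 + 7/2, 13.3 + 1.0786/2) = Inv-Gamma(10.20, 13.83930).
Mode = β/(α+1) = 13.83930/11.20 = 1.2357.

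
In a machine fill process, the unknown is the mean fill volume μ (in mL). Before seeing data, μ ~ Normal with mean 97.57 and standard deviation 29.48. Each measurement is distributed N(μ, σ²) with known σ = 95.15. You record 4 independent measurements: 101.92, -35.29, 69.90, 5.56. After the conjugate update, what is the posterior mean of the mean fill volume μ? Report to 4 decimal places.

For Normal data with known variance σ², a Normal(μ₀, σ₀²) prior on μ is conjugate. Posterior precision = 1/σ₀² + n/σ²; posterior mean is the precision-weighted average of μ₀ and x̄.
Σxᵢ = 101.92 + (-35.29) + 69.90 + 5.56 = 142.09, so n·x̄ = 142.09.
σ₀² = 29.48² = 869.0704, σ² = 95.15² = 9053.5225; σ² + n·σ₀² = 9053.5225 + 4·869.0704 = 12529.8041.
Posterior mean = (μ₀/σ₀² + n·x̄/σ²)/(1/σ₀² + n/σ²) = (σ²·μ₀ + σ₀²·n·x̄)/(σ² + n·σ₀²) = (9053.5225·97.57 + 869.0704·142.09)/12529.8041 = 1006838.403461/12529.8041 = 80.3555.

80.3555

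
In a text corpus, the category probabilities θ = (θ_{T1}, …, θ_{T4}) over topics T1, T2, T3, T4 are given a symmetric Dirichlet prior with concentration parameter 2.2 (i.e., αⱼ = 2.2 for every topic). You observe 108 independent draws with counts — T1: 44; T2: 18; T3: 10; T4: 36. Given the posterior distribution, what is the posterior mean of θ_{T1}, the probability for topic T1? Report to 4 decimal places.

The Dirichlet prior is conjugate to the Multinomial likelihood: each posterior αⱼ = prior αⱼ + observed count nⱼ.
Posterior concentration: (46.2, 20.2, 12.2, 38.2), total = 116.8.
E[θ_{T1}|data] = α_{T1}/Σα = 46.2/116.8 = 0.3955.

0.3955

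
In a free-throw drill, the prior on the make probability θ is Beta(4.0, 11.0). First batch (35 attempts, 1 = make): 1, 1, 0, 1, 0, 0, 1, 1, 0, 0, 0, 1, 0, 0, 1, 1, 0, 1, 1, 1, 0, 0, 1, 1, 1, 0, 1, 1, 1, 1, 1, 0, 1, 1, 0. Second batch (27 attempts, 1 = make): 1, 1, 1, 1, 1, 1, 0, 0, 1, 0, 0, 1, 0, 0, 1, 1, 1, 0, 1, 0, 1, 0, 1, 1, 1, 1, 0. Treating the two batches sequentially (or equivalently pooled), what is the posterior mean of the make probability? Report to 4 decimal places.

0.5455

The Beta prior is conjugate to a Binomial/Bernoulli likelihood; the update adds successes to α and failures to β.
After batch 1: Beta(4.0+21, 11.0+14) = Beta(25.0, 25.0).
After batch 2: Beta(25.0+17, 25.0+10) = Beta(42.0, 35.0).
Posterior mean = α/(α+β) = 42.0/77.0 = 0.5455.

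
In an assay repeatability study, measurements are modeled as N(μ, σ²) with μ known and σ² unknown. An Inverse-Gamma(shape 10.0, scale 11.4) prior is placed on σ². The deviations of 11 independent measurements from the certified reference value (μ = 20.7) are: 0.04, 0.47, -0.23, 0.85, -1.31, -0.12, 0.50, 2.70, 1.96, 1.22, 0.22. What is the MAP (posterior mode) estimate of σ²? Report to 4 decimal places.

1.1651

With known mean μ and an Inverse-Gamma(α, β) prior on σ², the Normal likelihood is conjugate: posterior is Inv-Gamma(α + n/2, β + Σ(xᵢ−μ)²/2).
Σ(xᵢ−μ)² = (0.04)² + (0.47)² + (-0.23)² + (0.85)² + (-1.31)² + (-0.12)² + (0.50)² + (2.70)² + (1.96)² + (1.22)² + (0.22)² = 15.6468.
Posterior: Inv-Gamma(10.0 + 11/2, 11.4 + 15.6468/2) = Inv-Gamma(15.50, 19.22340).
Mode = β/(α+1) = 19.22340/16.50 = 1.1651.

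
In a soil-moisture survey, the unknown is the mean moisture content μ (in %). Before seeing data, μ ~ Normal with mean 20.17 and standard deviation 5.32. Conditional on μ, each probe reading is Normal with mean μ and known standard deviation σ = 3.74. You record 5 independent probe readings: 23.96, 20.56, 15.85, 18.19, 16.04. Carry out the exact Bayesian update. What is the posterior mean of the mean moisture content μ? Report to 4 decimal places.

For Normal data with known variance σ², a Normal(μ₀, σ₀²) prior on μ is conjugate. Posterior precision = 1/σ₀² + n/σ²; posterior mean is the precision-weighted average of μ₀ and x̄.
Σxᵢ = 23.96 + 20.56 + 15.85 + 18.19 + 16.04 = 94.6, so n·x̄ = 94.6.
σ₀² = 5.32² = 28.3024, σ² = 3.74² = 13.9876; σ² + n·σ₀² = 13.9876 + 5·28.3024 = 155.4996.
Posterior mean = (μ₀/σ₀² + n·x̄/σ²)/(1/σ₀² + n/σ²) = (σ²·μ₀ + σ₀²·n·x̄)/(σ² + n·σ₀²) = (13.9876·20.17 + 28.3024·94.6)/155.4996 = 2959.536932/155.4996 = 19.0324.

19.0324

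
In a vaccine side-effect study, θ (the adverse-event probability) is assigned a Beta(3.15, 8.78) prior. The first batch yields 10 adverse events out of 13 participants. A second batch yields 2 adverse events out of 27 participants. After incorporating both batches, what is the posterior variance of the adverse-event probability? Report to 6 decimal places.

The Beta prior is conjugate to a Binomial/Bernoulli likelihood; the update adds successes to α and failures to β.
After batch 1: Beta(3.15+10, 8.78+3) = Beta(13.15, 11.78).
After batch 2: Beta(13.15+2, 11.78+25) = Beta(15.15, 36.78).
Var = αβ/((α+β)²(α+β+1)) = 15.15·36.78/(51.93²·52.93) = 0.003904.

0.003904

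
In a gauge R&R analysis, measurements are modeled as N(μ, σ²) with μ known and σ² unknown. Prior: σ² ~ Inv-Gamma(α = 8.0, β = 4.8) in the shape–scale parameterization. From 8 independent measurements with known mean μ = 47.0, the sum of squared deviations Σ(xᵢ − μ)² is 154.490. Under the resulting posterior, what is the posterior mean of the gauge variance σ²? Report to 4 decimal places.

7.4586

With known mean μ and an Inverse-Gamma(α, β) prior on σ², the Normal likelihood is conjugate: posterior is Inv-Gamma(α + n/2, β + Σ(xᵢ−μ)²/2).
Posterior: Inv-Gamma(8.0 + 8/2, 4.8 + 154.490/2) = Inv-Gamma(12.00, 82.0450).
E[σ²|data] = β/(α−1) = 82.0450/11.00 = 7.4586.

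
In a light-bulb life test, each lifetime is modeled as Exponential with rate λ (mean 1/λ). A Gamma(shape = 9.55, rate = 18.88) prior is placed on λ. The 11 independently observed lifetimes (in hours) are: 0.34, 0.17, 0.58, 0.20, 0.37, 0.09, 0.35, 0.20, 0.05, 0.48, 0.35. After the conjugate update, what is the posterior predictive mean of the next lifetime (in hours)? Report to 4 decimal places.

1.1284

With a Gamma(shape α, rate β) prior on the exponential rate λ, the posterior after n observations with total T = Σxᵢ is Gamma(α+n, β+T).
Sum of observations T = 3.18 hours; n = 11.
Posterior: Gamma(9.55+11, 18.88+3.18) = Gamma(20.55, 22.06).
The predictive distribution for the next observation is Lomax; its mean is β/(α−1) = 22.06/19.55 = 1.1284.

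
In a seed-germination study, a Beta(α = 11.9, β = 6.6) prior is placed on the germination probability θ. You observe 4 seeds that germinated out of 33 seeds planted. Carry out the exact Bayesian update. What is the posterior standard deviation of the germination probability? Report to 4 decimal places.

The Beta prior is conjugate to a Binomial/Bernoulli likelihood; the update adds successes to α and failures to β.
Posterior: Beta(α+k, β+n−k) = Beta(11.9+4, 6.6+29) = Beta(15.9, 35.6).
Var = αβ/((α+β)²(α+β+1)) = 15.9·35.6/(51.5²·52.5) = 0.00406512; SD = √0.00406512 = 0.0638.

0.0638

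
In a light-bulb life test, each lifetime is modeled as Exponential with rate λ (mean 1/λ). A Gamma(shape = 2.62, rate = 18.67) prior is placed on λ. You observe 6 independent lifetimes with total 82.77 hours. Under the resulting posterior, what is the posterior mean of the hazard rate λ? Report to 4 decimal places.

0.0850

With a Gamma(shape α, rate β) prior on the exponential rate λ, the posterior after n observations with total T = Σxᵢ is Gamma(α+n, β+T).
Posterior: Gamma(2.62+6, 18.67+82.77) = Gamma(8.62, 101.44).
Posterior mean of λ = α/β = 8.62/101.44 = 0.0850.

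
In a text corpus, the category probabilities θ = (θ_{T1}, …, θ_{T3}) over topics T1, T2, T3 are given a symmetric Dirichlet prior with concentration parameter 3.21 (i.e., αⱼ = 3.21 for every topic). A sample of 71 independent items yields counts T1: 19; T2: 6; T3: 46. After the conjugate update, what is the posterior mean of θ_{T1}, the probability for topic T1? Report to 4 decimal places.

The Dirichlet prior is conjugate to the Multinomial likelihood: each posterior αⱼ = prior αⱼ + observed count nⱼ.
Posterior concentration: (22.21, 9.21, 49.21), total = 80.63.
E[θ_{T1}|data] = α_{T1}/Σα = 22.21/80.63 = 0.2755.

0.2755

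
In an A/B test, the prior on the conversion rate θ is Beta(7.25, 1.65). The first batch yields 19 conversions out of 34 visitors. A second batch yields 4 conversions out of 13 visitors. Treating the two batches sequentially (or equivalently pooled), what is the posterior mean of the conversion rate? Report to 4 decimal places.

The Beta prior is conjugate to a Binomial/Bernoulli likelihood; the update adds successes to α and failures to β.
After batch 1: Beta(7.25+19, 1.65+15) = Beta(26.25, 16.65).
After batch 2: Beta(26.25+4, 16.65+9) = Beta(30.25, 25.65).
Posterior mean = α/(α+β) = 30.25/55.90 = 0.5411.

0.5411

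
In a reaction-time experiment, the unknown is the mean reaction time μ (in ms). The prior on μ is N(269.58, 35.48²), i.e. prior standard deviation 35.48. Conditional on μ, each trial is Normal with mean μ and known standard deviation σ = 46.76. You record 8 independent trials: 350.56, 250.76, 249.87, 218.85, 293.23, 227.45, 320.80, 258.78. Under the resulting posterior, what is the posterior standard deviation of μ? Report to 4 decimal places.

14.9852

For Normal data with known variance σ², a Normal(μ₀, σ₀²) prior on μ is conjugate. Posterior precision = 1/σ₀² + n/σ²; posterior mean is the precision-weighted average of μ₀ and x̄.
σ₀² = 35.48² = 1258.8304, σ² = 46.76² = 2186.4976; σ² + n·σ₀² = 2186.4976 + 8·1258.8304 = 12257.1408.
Posterior precision = 1/σ₀² + n/σ² = 1/1258.8304 + 8/2186.4976 = (σ² + n·σ₀²)/(σ₀²σ²) = 12257.1408/(1258.8304·2186.4976); posterior variance σₙ² = σ₀²σ²/(σ² + n·σ₀²) = 1258.8304·2186.4976/12257.1408 = 224.557235.
Posterior SD = √σₙ² = √(1258.8304·2186.4976/12257.1408) = 14.9852.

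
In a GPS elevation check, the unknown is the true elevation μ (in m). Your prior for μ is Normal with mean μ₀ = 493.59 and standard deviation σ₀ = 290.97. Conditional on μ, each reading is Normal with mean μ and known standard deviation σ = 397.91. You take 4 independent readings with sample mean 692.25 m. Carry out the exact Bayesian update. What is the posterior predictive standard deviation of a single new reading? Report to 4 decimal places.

For Normal data with known variance σ², a Normal(μ₀, σ₀²) prior on μ is conjugate. Posterior precision = 1/σ₀² + n/σ²; posterior mean is the precision-weighted average of μ₀ and x̄.
σ₀² = 290.97² = 84663.5409, σ² = 397.91² = 158332.3681; σ² + n·σ₀² = 158332.3681 + 4·84663.5409 = 496986.5317.
Posterior precision = 1/σ₀² + n/σ² = 1/84663.5409 + 4/158332.3681 = (σ² + n·σ₀²)/(σ₀²σ²) = 496986.5317/(84663.5409·158332.3681); posterior variance σₙ² = σ₀²σ²/(σ² + n·σ₀²) = 84663.5409·158332.3681/496986.5317 = 26972.519510.
Predictive variance for one new observation = σₙ² + σ² = 84663.5409·158332.3681/496986.5317 + 158332.3681 = σ²·(σ₀² + 496986.5317)/496986.5317 = 158332.3681·581650.0726/496986.5317 = 185304.887610; SD = √(158332.3681·581650.0726/496986.5317) = 430.4705.

430.4705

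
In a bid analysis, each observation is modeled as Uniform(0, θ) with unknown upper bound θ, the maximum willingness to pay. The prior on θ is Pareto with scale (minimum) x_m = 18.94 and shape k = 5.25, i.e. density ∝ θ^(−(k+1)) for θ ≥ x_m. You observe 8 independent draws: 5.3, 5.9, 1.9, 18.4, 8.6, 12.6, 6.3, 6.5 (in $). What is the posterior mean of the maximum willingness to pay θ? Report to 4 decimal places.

A Pareto(scale x_m, shape k) prior on the upper bound θ of Uniform(0, θ) is conjugate: posterior is Pareto(max(x_m, max xᵢ), k + n).
Sample maximum = 18.4; prior scale x_m = 18.94 → posterior scale = max = 18.94.
Posterior shape = 5.25 + 8 = 13.25.
E[θ|data] = k·x_m/(k−1) = 13.25·18.94/12.25 = 20.4861.

20.4861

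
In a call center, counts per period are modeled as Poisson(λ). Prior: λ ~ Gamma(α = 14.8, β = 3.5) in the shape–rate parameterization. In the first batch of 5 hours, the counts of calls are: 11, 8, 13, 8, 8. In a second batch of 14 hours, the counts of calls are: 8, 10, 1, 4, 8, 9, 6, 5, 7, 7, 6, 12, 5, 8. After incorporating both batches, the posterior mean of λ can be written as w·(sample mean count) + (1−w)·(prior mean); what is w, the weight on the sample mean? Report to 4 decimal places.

With a Gamma(shape α, rate β) prior, the Poisson likelihood is conjugate: the posterior is Gamma(α + ΣXᵢ, β + n).
Total number of hours: n = 5 + 14 = 19.
Posterior mean = (α₀+S)/(β₀+n) = [n/(β₀+n)]·(S/n) + [β₀/(β₀+n)]·(α₀/β₀), so only n and β₀ enter the weight.
Weight on data w = n/(β₀+n) = 19/(3.5+19) = 19/22.5 = 0.8444.

0.8444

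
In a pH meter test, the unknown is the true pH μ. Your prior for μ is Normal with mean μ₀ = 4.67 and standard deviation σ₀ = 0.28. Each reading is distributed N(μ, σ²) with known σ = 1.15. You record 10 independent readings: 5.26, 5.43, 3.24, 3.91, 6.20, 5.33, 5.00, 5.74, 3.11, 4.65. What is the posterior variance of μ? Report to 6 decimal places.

0.049221

For Normal data with known variance σ², a Normal(μ₀, σ₀²) prior on μ is conjugate. Posterior precision = 1/σ₀² + n/σ²; posterior mean is the precision-weighted average of μ₀ and x̄.
σ₀² = 0.28² = 0.0784, σ² = 1.15² = 1.3225; σ² + n·σ₀² = 1.3225 + 10·0.0784 = 2.1065.
Posterior precision = 1/σ₀² + n/σ² = 1/0.0784 + 10/1.3225 = (σ² + n·σ₀²)/(σ₀²σ²) = 2.1065/(0.0784·1.3225); posterior variance σₙ² = σ₀²σ²/(σ² + n·σ₀²) = 0.0784·1.3225/2.1065 = 0.049221.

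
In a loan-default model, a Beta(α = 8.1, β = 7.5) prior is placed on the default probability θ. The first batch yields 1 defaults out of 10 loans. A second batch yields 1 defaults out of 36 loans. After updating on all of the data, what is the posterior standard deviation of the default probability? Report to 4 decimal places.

0.0468

The Beta prior is conjugate to a Binomial/Bernoulli likelihood; the update adds successes to α and failures to β.
After batch 1: Beta(8.1+1, 7.5+9) = Beta(9.1, 16.5).
After batch 2: Beta(9.1+1, 16.5+35) = Beta(10.1, 51.5).
Var = αβ/((α+β)²(α+β+1)) = 10.1·51.5/(61.6²·62.6) = 0.00218974; SD = √0.00218974 = 0.0468.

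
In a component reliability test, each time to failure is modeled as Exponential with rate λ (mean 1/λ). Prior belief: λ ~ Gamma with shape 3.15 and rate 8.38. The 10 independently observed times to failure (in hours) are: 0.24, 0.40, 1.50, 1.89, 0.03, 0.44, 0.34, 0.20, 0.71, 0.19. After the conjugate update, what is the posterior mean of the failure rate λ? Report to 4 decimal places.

0.9183

With a Gamma(shape α, rate β) prior on the exponential rate λ, the posterior after n observations with total T = Σxᵢ is Gamma(α+n, β+T).
Sum of observations T = 5.94 hours; n = 10.
Posterior: Gamma(3.15+10, 8.38+5.94) = Gamma(13.15, 14.32).
Posterior mean of λ = α/β = 13.15/14.32 = 0.9183.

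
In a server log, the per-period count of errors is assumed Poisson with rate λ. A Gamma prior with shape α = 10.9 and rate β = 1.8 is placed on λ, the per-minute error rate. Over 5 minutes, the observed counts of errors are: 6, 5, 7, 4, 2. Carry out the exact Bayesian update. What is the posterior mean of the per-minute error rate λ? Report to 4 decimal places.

With a Gamma(shape α, rate β) prior, the Poisson likelihood is conjugate: the posterior is Gamma(α + ΣXᵢ, β + n).
Sum of counts S = 24 over n = 5 minutes.
Posterior: Gamma(α+S, β+n) = Gamma(10.9+24, 1.8+5) = Gamma(34.9, 6.8).
Posterior mean = α/β = 34.9/6.8 = 5.1324.

5.1324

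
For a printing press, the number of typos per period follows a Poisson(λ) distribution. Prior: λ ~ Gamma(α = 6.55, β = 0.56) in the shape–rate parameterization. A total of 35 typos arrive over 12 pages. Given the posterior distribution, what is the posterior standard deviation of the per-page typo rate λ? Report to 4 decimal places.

With a Gamma(shape α, rate β) prior, the Poisson likelihood is conjugate: the posterior is Gamma(α + ΣXᵢ, β + n).
Posterior: Gamma(α+S, β+n) = Gamma(6.55+35, 0.56+12) = Gamma(41.55, 12.56).
SD = √α/β = √41.55/12.56 = 0.5132.

0.5132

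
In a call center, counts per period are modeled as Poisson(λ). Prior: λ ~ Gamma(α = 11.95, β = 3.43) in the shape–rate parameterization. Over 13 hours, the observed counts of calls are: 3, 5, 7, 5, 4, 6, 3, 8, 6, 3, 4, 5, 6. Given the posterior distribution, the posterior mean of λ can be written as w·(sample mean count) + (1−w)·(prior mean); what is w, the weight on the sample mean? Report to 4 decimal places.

With a Gamma(shape α, rate β) prior, the Poisson likelihood is conjugate: the posterior is Gamma(α + ΣXᵢ, β + n).
Posterior mean = (α₀+S)/(β₀+n) = [n/(β₀+n)]·(S/n) + [β₀/(β₀+n)]·(α₀/β₀), so only n and β₀ enter the weight.
Weight on data w = n/(β₀+n) = 13/(3.43+13) = 13/16.43 = 0.7912.

0.7912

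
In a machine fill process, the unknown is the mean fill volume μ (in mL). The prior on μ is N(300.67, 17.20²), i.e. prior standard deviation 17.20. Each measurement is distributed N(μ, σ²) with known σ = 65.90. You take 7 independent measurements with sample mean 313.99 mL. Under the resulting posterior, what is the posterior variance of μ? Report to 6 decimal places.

For Normal data with known variance σ², a Normal(μ₀, σ₀²) prior on μ is conjugate. Posterior precision = 1/σ₀² + n/σ²; posterior mean is the precision-weighted average of μ₀ and x̄.
σ₀² = 17.20² = 295.84, σ² = 65.90² = 4342.81; σ² + n·σ₀² = 4342.81 + 7·295.84 = 6413.69.
Posterior precision = 1/σ₀² + n/σ² = 1/295.84 + 7/4342.81 = (σ² + n·σ₀²)/(σ₀²σ²) = 6413.69/(295.84·4342.81); posterior variance σₙ² = σ₀²σ²/(σ² + n·σ₀²) = 295.84·4342.81/6413.69 = 200.317900.

200.317900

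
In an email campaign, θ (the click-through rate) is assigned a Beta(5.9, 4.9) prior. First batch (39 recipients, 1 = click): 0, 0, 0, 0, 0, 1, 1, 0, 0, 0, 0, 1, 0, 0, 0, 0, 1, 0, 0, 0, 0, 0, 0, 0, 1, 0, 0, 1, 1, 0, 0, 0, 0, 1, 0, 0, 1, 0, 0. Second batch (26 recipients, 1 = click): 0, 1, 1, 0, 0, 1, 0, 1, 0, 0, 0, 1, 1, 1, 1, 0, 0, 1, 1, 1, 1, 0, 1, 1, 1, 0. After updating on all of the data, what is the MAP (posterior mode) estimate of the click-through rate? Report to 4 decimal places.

The Beta prior is conjugate to a Binomial/Bernoulli likelihood; the update adds successes to α and failures to β.
After batch 1: Beta(5.9+9, 4.9+30) = Beta(14.9, 34.9).
After batch 2: Beta(14.9+15, 34.9+11) = Beta(29.9, 45.9).
Mode of Beta(a,b) for a,b>1 is (a−1)/(a+b−2) = 28.9/73.8 = 0.3916.

0.3916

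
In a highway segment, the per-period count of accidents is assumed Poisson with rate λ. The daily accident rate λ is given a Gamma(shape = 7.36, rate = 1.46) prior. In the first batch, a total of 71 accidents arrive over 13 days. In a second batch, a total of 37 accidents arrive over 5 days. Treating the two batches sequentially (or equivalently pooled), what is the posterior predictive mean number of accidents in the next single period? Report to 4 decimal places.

With a Gamma(shape α, rate β) prior, the Poisson likelihood is conjugate: the posterior is Gamma(α + ΣXᵢ, β + n).
After batch 1: Gamma(α+S, β+n) = Gamma(7.36+71, 1.46+13) = Gamma(78.36, 14.46).
After batch 2: Gamma(α+S, β+n) = Gamma(78.36+37, 14.46+5) = Gamma(115.36, 19.46).
The predictive distribution for one future period is NegBinom with mean α/β = 5.9281.

5.9281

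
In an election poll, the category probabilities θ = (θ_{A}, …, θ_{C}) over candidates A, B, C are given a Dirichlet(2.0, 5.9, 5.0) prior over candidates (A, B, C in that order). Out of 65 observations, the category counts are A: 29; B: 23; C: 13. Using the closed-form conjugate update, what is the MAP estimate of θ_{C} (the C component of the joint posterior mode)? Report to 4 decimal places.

The Dirichlet prior is conjugate to the Multinomial likelihood: each posterior αⱼ = prior αⱼ + observed count nⱼ.
Posterior concentration: (31.0, 28.9, 18.0), total = 77.9.
Joint mode component: (α_{C}−1)/(Σα−K) = 17.0/74.9 = 0.2270.

0.2270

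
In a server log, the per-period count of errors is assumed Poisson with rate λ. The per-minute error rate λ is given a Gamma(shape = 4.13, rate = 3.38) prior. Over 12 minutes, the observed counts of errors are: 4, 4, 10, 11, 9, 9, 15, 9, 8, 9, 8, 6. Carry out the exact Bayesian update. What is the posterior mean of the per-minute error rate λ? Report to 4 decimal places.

6.9005

With a Gamma(shape α, rate β) prior, the Poisson likelihood is conjugate: the posterior is Gamma(α + ΣXᵢ, β + n).
Sum of counts S = 102 over n = 12 minutes.
Posterior: Gamma(α+S, β+n) = Gamma(4.13+102, 3.38+12) = Gamma(106.13, 15.38).
Posterior mean = α/β = 106.13/15.38 = 6.9005.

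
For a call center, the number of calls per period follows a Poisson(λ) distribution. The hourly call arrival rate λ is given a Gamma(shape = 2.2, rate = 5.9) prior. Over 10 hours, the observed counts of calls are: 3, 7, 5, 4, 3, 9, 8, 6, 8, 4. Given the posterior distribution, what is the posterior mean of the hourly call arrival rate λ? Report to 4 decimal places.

3.7233

With a Gamma(shape α, rate β) prior, the Poisson likelihood is conjugate: the posterior is Gamma(α + ΣXᵢ, β + n).
Sum of counts S = 57 over n = 10 hours.
Posterior: Gamma(α+S, β+n) = Gamma(2.2+57, 5.9+10) = Gamma(59.2, 15.9).
Posterior mean = α/β = 59.2/15.9 = 3.7233.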